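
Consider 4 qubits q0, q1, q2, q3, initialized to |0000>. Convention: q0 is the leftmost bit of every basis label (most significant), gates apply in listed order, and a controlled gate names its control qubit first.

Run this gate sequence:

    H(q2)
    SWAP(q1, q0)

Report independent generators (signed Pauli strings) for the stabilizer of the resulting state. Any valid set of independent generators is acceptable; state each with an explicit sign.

One valid set of independent stabilizer generators is +IIXI, +ZIII, +IZII, +IIIZ (any independent generating set of the same group is equally correct).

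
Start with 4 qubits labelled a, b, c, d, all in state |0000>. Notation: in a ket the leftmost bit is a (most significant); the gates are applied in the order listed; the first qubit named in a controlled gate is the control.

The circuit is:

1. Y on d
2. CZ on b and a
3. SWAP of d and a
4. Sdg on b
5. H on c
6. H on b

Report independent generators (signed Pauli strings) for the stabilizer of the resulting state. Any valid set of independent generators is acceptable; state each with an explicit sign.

The final state is stabilized by the group generated by +IXII, +IIXI, -ZIII, +IIIZ; other independent generating sets are equally valid.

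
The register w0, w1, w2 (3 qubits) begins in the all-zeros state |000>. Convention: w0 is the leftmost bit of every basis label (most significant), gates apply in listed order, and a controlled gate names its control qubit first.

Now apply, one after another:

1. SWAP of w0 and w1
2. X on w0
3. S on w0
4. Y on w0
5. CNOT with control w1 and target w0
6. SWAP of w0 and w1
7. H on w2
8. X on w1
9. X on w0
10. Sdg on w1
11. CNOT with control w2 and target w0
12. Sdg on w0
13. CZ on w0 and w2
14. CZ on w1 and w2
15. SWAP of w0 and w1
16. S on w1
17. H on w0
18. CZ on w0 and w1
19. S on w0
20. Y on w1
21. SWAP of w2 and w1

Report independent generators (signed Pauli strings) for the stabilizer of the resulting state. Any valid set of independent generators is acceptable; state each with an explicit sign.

The final state is stabilized by the group generated by +YIZ, +ZXX, +IZZ; other independent generating sets are equally valid.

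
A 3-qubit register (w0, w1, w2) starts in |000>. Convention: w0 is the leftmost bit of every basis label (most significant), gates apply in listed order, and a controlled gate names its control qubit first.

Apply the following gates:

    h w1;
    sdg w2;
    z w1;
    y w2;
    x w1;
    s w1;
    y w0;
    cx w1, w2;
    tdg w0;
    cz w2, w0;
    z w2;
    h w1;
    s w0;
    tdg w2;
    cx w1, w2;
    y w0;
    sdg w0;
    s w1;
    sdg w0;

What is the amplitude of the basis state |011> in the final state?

|011> carries amplitude exp(3*I*pi/4)/2 in the final state.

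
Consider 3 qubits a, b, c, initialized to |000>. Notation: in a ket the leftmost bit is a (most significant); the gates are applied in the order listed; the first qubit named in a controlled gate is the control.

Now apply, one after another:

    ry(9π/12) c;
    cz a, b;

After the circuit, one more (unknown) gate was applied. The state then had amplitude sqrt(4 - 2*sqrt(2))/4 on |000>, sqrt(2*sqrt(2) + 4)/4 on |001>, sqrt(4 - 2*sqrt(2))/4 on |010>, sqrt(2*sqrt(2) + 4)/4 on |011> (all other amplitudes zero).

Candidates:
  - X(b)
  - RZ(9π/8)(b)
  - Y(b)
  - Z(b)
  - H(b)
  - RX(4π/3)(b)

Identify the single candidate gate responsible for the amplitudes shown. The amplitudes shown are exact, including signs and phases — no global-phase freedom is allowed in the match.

The applied gate was H(b).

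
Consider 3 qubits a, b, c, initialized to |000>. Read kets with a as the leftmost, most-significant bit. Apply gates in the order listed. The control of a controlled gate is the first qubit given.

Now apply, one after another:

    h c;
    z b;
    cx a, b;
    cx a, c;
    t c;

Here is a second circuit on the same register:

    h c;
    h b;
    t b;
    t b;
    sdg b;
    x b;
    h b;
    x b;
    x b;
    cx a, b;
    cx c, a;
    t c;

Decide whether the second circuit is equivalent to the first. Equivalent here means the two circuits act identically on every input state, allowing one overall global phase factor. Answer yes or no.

No: there is an input state on which the two circuits produce genuinely different outputs (not merely differing by a phase).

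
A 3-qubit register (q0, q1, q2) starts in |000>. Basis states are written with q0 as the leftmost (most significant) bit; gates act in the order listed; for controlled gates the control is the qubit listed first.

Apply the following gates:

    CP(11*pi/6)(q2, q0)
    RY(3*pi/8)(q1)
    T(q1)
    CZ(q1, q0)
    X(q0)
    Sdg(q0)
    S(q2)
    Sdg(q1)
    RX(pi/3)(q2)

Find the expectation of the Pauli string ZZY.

The observable ZZY averages to sqrt(6 - 3*sqrt(2))/4.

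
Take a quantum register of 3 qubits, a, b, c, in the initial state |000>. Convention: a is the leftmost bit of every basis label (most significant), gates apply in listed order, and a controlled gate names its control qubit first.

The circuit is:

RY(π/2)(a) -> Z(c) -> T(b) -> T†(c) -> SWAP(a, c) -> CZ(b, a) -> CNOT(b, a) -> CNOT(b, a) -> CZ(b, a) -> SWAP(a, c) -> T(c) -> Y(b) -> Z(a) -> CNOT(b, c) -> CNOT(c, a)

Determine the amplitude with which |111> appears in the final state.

The amplitude on |111> is sqrt(2)*I/2. Key observation: steps 4-11 multiply out to the identity, so the circuit reduces to the remaining gates.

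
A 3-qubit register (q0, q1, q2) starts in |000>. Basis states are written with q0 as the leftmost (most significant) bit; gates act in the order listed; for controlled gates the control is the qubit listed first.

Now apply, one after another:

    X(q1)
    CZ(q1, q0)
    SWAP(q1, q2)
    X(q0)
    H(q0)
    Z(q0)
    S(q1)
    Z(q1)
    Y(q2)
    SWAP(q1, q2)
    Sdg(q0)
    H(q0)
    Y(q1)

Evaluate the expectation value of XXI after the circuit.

The observable XXI averages to 0.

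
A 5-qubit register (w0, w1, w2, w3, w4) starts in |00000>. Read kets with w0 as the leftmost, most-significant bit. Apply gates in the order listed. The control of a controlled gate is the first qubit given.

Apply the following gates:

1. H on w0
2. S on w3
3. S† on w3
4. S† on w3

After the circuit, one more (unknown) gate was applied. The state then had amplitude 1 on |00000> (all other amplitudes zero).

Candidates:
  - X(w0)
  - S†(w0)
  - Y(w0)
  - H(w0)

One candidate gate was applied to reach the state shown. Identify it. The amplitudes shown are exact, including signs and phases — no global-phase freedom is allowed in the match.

The applied gate was H(w0). Key observation: steps 2-3 multiply out to the identity, so the circuit reduces to the remaining gates.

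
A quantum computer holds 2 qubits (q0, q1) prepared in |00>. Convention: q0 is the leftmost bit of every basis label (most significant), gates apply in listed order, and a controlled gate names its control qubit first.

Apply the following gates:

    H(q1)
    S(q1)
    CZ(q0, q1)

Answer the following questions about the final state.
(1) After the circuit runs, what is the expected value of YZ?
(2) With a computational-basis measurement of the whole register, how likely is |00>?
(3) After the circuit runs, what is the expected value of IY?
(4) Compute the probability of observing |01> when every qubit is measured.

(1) In the final state, YZ has expectation 0.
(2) A full measurement returns |00> with probability 1/2.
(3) In the final state, IY has expectation 1.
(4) Outcome |01> occurs with probability 1/2.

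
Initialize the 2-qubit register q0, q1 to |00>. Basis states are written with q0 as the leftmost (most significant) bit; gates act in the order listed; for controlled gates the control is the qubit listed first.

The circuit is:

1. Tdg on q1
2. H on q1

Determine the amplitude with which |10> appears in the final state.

The amplitude on |10> is 0.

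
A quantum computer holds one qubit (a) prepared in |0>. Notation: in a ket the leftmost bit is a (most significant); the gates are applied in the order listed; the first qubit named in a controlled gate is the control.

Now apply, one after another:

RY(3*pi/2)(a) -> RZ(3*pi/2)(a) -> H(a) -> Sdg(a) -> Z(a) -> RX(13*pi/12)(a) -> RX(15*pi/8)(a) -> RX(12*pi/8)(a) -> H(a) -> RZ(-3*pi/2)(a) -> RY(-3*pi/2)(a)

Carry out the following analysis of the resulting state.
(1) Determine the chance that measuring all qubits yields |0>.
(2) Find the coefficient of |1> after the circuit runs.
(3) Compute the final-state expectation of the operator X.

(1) A full measurement returns |0> with probability 1/2.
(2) The final state's coefficient on |1> equals -sqrt(6)*sqrt(1/2 - sqrt(2)/4)*sin(pi/16)/4 + sqrt(2)*sqrt(sqrt(2)/4 + 1/2)*sin(pi/16)/4 + sqrt(2)*sqrt(1/2 - sqrt(2)/4)*cos(pi/16)/4 + sqrt(6)*sqrt(sqrt(2)/4 + 1/2)*cos(pi/16)/4 - sqrt(2)*I*sqrt(sqrt(2)/4 + 1/2)*cos(pi/16)/4 + sqrt(2)*I*sqrt(1/2 - sqrt(2)/4)*sin(pi/16)/4 + sqrt(6)*I*sqrt(sqrt(2)/4 + 1/2)*sin(pi/16)/4 + sqrt(6)*I*sqrt(1/2 - sqrt(2)/4)*cos(pi/16)/4.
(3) The observable X averages to 1.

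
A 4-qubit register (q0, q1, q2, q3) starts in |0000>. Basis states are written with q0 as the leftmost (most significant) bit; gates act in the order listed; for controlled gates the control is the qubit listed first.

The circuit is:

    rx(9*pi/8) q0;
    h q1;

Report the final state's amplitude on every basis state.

After the circuit, the state carries amplitude -sqrt(2)*sin(pi/16)/2 on |0000>, -sqrt(2)*sin(pi/16)/2 on |0100>, -sqrt(2)*I*cos(pi/16)/2 on |1000>, -sqrt(2)*I*cos(pi/16)/2 on |1100>, and 0 on every other basis state.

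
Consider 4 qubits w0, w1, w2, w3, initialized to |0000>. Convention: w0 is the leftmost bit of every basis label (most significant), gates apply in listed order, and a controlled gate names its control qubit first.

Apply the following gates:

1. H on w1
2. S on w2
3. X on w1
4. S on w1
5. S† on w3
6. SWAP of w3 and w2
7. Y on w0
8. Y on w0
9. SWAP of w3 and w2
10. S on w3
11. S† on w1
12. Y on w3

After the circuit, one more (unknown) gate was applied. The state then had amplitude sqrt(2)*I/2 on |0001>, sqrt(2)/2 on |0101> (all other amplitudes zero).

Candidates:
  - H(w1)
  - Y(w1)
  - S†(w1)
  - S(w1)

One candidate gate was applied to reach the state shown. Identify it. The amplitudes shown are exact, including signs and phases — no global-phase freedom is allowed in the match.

It was S†(w1) that produced the state shown.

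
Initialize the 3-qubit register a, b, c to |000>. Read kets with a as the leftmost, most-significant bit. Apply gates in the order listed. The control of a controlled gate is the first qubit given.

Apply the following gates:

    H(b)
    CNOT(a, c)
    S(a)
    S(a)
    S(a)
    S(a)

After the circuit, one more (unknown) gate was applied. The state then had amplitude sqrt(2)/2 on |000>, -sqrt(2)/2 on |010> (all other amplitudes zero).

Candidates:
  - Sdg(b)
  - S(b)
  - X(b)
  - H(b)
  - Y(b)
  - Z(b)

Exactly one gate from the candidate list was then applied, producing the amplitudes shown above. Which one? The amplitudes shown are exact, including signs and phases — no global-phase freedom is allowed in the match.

It was Z(b) that produced the state shown. Key observation: steps 3-6 multiply out to the identity, so the circuit reduces to the remaining gates.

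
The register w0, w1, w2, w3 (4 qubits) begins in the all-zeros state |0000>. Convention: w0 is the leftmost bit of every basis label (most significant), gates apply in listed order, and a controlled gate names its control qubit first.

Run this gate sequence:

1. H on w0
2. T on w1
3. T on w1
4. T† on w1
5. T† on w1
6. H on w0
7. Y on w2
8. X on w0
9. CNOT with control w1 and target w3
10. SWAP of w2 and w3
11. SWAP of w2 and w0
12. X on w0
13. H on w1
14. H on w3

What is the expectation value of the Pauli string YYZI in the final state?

The expectation value of YYZI is 0. Key observation: the block from step 1 through step 6 cancels to the identity and can be dropped.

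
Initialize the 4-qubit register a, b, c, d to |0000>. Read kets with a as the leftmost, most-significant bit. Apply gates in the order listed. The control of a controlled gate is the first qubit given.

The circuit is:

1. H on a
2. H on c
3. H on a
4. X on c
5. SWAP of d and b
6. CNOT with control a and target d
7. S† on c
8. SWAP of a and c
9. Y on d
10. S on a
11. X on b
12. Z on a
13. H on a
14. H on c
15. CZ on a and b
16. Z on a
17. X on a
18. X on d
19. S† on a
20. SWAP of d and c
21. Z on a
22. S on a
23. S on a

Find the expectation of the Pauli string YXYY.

The observable YXYY averages to 0.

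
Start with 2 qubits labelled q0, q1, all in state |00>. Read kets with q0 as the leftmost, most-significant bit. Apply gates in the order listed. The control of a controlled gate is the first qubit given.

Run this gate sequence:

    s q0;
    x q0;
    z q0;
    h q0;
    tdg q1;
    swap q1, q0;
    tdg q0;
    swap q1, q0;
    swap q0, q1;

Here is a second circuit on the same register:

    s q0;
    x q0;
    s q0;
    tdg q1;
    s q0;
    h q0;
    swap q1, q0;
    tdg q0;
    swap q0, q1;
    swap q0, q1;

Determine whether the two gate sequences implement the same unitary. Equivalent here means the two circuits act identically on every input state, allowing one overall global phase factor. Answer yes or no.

Yes: on every input state the two circuits agree up to one overall phase factor.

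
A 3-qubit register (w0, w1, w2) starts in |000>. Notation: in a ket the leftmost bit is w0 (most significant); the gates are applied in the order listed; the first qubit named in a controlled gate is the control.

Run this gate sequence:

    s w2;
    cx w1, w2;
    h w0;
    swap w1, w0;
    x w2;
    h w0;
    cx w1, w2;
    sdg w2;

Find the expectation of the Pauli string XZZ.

The observable XZZ averages to -1.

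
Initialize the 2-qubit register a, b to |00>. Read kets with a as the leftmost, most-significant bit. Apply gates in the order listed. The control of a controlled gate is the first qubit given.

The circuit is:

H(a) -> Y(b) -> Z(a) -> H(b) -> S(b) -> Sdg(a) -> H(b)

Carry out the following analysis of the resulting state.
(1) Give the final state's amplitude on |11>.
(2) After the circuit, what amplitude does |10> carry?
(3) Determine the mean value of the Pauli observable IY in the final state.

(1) |11> carries amplitude sqrt(2)*(-1 - I)/4 in the final state.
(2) The final state's coefficient on |10> equals sqrt(2)*(-1 + I)/4.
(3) The expectation value of IY is 1.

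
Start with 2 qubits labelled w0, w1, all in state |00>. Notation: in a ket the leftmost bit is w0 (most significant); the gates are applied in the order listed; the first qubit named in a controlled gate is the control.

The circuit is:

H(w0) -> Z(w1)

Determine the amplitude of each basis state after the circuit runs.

After the circuit, the state carries amplitude sqrt(2)/2 on |00>, 0 on |01>, sqrt(2)/2 on |10>, 0 on |11>.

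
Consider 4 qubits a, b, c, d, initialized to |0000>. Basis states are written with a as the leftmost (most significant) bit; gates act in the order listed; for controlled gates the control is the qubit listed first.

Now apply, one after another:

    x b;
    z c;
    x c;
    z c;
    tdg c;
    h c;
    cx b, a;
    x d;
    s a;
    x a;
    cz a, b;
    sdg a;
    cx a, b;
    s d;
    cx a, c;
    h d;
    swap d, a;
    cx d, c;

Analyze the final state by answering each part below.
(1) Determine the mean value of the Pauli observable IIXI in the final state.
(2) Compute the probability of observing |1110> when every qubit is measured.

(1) In the final state, IIXI has expectation -1.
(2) Outcome |1110> occurs with probability 1/4.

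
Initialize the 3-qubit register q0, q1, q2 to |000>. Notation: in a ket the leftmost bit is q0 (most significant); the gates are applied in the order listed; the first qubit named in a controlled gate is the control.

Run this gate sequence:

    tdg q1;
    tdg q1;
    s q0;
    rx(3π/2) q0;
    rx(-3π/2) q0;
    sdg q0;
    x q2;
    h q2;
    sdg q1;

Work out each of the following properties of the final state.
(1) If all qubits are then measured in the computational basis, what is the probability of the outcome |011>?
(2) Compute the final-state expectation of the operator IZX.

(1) Outcome |011> occurs with probability 0.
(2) The expectation value of IZX is -1.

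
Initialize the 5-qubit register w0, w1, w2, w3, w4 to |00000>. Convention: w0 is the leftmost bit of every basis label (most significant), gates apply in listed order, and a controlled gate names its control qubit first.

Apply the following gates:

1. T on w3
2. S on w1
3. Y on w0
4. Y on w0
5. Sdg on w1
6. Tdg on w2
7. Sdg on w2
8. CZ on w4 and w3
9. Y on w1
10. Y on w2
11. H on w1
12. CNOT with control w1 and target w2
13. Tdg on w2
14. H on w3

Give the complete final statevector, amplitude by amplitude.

The final amplitudes are exp(3*I*pi/4)/2 on |00100>, exp(3*I*pi/4)/2 on |00110>, 1/2 on |01000>, 1/2 on |01010>, and 0 on every other basis state. Key observation: steps 2-5 multiply out to the identity, so the circuit reduces to the remaining gates.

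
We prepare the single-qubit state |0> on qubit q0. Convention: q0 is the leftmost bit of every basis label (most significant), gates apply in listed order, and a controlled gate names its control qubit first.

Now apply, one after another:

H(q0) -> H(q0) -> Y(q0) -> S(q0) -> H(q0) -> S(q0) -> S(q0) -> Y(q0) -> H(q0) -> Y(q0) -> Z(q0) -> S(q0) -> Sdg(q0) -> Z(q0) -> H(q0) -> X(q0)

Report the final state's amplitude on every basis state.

After the circuit, the state carries amplitude sqrt(2)/2 on |0>, sqrt(2)/2 on |1>.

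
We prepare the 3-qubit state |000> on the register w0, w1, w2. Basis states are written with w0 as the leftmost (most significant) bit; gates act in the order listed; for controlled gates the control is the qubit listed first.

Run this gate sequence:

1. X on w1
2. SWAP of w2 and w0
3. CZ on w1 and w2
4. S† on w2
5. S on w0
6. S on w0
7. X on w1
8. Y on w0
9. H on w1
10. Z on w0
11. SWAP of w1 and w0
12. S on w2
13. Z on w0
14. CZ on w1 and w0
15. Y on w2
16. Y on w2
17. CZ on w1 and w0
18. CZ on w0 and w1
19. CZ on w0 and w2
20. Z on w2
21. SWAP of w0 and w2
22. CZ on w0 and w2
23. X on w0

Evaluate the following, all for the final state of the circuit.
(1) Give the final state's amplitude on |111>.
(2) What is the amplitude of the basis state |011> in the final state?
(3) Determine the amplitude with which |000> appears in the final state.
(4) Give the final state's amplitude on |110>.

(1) The final state's coefficient on |111> equals -sqrt(2)*I/2.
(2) The amplitude on |011> is 0.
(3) The amplitude on |000> is 0.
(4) The amplitude on |110> is -sqrt(2)*I/2.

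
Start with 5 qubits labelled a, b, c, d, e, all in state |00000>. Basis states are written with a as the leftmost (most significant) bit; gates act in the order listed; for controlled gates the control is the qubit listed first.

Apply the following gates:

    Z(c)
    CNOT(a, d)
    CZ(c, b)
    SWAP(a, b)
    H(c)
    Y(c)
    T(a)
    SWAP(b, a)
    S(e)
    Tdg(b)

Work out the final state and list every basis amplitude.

The final amplitudes are -sqrt(2)*I/2 on |00000>, sqrt(2)*I/2 on |00100>, and 0 on every other basis state.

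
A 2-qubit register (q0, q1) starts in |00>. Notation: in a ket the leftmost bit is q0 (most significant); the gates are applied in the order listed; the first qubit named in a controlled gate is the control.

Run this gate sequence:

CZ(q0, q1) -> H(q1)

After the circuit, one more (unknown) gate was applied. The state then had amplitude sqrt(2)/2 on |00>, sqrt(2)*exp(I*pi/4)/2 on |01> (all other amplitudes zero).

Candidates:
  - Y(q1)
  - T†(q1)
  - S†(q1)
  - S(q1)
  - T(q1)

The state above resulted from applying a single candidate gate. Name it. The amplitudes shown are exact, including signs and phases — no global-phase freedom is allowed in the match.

The unique candidate consistent with the amplitudes is T(q1).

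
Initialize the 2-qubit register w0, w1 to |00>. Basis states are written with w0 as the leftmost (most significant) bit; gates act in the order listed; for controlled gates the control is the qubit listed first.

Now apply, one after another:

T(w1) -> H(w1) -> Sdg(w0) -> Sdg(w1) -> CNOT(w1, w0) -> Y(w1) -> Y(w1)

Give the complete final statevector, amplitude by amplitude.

After the circuit, the state carries amplitude sqrt(2)/2 on |00>, 0 on |01>, 0 on |10>, -sqrt(2)*I/2 on |11>.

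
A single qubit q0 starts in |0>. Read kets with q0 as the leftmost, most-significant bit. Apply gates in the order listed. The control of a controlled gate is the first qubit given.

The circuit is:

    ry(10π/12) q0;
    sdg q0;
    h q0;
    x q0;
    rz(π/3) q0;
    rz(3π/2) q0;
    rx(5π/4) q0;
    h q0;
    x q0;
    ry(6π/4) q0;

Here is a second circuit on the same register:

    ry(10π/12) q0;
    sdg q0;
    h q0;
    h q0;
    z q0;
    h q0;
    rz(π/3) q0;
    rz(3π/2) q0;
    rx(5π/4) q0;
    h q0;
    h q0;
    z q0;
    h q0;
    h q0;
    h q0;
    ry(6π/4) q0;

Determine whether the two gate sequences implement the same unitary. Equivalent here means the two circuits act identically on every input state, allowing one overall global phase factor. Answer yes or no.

Yes — the two circuits implement the same unitary up to a global phase.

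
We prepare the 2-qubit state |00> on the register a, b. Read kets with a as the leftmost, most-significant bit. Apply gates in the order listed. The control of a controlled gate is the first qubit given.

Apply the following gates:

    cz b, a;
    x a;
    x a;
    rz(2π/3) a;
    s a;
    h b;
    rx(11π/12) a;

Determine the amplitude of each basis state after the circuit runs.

The final amplitudes are (-sqrt(2*sqrt(2) + 4)/8 + sqrt(12 - 6*sqrt(2))/8)*exp(2*I*pi/3) on |00>, (-sqrt(2*sqrt(2) + 4)/8 + sqrt(12 - 6*sqrt(2))/8)*exp(2*I*pi/3) on |01>, (-sqrt(6*sqrt(2) + 12)/8 - sqrt(4 - 2*sqrt(2))/8)*exp(I*pi/6) on |10>, (-sqrt(6*sqrt(2) + 12)/8 - sqrt(4 - 2*sqrt(2))/8)*exp(I*pi/6) on |11>. Key observation: gates 2-3 undo each other exactly, leaving only the rest of the circuit to track.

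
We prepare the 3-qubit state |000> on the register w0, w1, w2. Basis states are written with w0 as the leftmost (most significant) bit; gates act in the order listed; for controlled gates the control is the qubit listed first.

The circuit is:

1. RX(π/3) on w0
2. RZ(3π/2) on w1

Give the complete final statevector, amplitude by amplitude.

The final amplitudes are -sqrt(3)*exp(I*pi/4)/2 on |000>, exp(3*I*pi/4)/2 on |100>, and 0 on every other basis state.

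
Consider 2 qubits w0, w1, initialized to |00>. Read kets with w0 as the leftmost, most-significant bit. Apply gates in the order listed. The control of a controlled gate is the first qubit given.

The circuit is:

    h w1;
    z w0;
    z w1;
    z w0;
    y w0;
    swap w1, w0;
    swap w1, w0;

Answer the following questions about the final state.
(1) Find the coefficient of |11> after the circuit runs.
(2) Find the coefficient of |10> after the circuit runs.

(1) |11> carries amplitude -sqrt(2)*I/2 in the final state.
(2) |10> carries amplitude sqrt(2)*I/2 in the final state.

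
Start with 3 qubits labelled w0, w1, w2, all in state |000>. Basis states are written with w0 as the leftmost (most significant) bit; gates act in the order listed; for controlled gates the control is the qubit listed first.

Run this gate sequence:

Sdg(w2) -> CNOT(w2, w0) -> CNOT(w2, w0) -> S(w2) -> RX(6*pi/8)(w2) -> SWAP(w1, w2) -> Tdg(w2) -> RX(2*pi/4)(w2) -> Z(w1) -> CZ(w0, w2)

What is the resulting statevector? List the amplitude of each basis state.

The resulting statevector has amplitude sqrt(4 - 2*sqrt(2))/4 on |000>, -I*sqrt(4 - 2*sqrt(2))/4 on |001>, I*sqrt(2*sqrt(2) + 4)/4 on |010>, sqrt(2*sqrt(2) + 4)/4 on |011>, 0 on |100>, 0 on |101>, 0 on |110>, 0 on |111>. Key observation: gates 1-4 undo each other exactly, leaving only the rest of the circuit to track.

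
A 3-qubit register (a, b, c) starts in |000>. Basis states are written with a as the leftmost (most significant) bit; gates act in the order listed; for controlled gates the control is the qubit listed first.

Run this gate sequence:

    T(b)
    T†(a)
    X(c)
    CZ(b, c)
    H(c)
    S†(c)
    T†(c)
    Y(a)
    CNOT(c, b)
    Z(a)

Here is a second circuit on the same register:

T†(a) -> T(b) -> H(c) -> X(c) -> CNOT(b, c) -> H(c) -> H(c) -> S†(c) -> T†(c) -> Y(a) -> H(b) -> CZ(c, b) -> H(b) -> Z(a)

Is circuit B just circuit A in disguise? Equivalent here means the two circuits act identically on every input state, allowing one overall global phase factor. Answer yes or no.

No — the two circuits implement different unitaries, even allowing a global phase.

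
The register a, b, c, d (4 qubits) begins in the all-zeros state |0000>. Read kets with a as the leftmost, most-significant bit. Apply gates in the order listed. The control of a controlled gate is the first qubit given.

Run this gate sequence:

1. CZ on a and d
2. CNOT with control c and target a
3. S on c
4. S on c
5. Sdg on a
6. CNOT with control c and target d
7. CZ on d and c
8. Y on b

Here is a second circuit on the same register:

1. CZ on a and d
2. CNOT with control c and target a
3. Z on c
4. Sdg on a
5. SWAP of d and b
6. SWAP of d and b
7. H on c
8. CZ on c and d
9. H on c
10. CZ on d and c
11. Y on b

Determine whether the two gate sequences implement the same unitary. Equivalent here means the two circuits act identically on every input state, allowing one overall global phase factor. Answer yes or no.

No — the two circuits implement different unitaries, even allowing a global phase.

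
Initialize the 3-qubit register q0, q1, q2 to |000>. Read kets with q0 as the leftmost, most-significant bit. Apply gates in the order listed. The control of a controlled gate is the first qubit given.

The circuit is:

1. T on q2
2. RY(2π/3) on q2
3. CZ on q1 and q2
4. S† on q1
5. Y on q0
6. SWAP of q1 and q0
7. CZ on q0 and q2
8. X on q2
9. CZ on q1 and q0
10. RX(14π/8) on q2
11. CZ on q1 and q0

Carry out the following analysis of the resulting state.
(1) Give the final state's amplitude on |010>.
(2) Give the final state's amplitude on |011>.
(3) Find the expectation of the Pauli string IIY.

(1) |010> carries amplitude sqrt(2 - sqrt(2))/4 - I*sqrt(3*sqrt(2) + 6)/4 in the final state.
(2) The amplitude on |011> is sqrt(6 - 3*sqrt(2))/4 - I*sqrt(sqrt(2) + 2)/4.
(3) In the final state, IIY has expectation sqrt(2)/4.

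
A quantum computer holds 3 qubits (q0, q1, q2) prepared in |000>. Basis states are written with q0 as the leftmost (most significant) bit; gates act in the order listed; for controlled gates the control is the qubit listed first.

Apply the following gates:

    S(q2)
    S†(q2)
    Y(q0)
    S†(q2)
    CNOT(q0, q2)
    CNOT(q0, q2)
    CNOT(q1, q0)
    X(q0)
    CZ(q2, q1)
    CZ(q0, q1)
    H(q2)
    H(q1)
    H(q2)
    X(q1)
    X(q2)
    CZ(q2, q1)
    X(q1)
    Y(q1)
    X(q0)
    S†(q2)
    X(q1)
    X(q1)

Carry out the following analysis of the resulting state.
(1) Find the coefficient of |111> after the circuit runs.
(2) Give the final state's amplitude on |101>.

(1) |111> carries amplitude -sqrt(2)*I/2 in the final state.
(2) The final state's coefficient on |101> equals -sqrt(2)*I/2.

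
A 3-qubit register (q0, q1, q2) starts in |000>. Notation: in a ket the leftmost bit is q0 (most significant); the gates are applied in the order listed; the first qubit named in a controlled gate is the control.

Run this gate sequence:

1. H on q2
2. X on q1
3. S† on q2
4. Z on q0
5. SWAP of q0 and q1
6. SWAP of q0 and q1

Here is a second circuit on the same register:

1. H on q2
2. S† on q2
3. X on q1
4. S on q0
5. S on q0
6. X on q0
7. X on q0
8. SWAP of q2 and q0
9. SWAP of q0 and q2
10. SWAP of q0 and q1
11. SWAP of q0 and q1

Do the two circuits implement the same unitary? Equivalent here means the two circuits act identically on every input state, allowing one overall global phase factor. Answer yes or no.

Yes, they are equivalent — the unitaries differ by at most a global phase.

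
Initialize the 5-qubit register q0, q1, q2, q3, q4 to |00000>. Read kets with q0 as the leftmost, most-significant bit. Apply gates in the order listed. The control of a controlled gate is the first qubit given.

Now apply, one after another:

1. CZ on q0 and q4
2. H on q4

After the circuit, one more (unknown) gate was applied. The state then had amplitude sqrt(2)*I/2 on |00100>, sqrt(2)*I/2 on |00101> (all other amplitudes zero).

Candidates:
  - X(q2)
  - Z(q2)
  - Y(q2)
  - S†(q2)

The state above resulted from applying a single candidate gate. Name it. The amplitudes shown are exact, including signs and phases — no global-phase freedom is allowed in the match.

The unique candidate consistent with the amplitudes is Y(q2).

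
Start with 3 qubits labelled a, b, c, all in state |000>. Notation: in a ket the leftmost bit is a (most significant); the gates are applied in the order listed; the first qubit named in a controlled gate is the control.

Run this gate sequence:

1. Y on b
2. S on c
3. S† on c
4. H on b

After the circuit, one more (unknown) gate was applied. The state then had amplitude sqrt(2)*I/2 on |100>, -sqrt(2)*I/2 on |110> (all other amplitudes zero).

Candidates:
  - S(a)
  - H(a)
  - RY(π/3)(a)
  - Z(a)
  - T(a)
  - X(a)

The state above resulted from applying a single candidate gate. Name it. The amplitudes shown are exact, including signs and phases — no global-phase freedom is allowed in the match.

It was X(a) that produced the state shown. Key observation: the block from step 2 through step 3 cancels to the identity and can be dropped.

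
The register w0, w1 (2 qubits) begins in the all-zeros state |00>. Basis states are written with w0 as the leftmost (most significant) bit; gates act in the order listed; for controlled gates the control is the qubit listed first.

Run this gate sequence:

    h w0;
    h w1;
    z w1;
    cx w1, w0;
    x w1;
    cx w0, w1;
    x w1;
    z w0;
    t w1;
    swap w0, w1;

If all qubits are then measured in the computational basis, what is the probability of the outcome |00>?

Outcome |00> occurs with probability 1/4.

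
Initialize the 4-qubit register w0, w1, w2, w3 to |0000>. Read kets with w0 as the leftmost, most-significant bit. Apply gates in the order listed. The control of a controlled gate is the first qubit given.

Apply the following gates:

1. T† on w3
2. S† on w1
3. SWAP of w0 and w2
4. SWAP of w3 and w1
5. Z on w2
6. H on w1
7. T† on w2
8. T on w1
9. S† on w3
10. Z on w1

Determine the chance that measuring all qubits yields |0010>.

A full measurement returns |0010> with probability 0.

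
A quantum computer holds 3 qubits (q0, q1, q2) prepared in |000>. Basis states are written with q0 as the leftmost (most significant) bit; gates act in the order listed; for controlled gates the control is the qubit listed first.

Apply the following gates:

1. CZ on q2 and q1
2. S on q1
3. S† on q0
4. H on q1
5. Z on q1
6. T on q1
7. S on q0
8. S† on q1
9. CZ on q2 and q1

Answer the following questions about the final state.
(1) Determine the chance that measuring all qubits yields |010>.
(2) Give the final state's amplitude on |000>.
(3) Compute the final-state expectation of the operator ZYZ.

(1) Outcome |010> occurs with probability 1/2.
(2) |000> carries amplitude sqrt(2)/2 in the final state.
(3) The observable ZYZ averages to sqrt(2)/2.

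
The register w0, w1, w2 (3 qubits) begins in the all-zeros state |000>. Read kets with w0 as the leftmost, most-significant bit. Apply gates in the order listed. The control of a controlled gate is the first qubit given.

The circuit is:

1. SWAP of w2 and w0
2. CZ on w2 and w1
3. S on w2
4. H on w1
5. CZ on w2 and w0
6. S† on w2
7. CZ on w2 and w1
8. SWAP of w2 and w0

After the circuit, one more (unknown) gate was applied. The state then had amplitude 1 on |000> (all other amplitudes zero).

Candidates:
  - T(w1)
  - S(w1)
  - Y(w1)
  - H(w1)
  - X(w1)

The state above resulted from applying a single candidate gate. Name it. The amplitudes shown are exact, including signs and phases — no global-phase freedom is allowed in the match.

It was H(w1) that produced the state shown.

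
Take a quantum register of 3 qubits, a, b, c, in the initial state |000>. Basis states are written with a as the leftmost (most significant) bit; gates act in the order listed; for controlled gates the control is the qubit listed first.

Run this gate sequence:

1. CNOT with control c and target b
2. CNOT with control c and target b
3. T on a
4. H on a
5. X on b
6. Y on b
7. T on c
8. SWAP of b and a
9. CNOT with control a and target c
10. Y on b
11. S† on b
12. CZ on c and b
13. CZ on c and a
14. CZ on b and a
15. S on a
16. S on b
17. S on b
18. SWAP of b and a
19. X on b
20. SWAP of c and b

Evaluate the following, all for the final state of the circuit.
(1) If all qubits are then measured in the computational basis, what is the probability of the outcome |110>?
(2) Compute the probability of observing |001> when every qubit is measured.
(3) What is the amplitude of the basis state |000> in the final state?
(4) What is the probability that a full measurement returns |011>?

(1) The probability of measuring |110> is 0.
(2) A full measurement returns |001> with probability 1/2.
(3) The final state's coefficient on |000> equals 0.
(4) Outcome |011> occurs with probability 0.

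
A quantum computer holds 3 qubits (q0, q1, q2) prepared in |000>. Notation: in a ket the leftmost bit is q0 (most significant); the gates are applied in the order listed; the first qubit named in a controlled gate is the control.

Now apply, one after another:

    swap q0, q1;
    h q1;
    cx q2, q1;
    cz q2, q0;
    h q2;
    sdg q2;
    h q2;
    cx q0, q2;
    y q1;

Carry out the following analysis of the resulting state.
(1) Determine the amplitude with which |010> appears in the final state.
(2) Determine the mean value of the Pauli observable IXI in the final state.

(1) The amplitude on |010> is sqrt(2)*(1 + I)/4.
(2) The expectation value of IXI is -1.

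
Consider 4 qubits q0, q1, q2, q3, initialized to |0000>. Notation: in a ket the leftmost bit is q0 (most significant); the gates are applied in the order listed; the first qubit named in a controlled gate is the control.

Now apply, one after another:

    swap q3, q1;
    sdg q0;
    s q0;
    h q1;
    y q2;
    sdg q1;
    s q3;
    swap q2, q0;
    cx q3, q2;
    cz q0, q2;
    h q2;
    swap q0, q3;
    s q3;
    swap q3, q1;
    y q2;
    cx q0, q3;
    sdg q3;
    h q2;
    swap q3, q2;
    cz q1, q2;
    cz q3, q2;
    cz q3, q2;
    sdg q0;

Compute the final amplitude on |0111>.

The amplitude on |0111> is sqrt(2)*I/2. Key observation: the block from step 21 through step 22 cancels to the identity and can be dropped.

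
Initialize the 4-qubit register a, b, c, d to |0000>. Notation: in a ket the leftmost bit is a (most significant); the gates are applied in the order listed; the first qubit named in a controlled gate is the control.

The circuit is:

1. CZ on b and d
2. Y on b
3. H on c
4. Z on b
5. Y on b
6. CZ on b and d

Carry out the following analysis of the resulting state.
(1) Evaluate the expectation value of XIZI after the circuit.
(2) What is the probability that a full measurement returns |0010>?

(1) In the final state, XIZI has expectation 0.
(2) Outcome |0010> occurs with probability 1/2.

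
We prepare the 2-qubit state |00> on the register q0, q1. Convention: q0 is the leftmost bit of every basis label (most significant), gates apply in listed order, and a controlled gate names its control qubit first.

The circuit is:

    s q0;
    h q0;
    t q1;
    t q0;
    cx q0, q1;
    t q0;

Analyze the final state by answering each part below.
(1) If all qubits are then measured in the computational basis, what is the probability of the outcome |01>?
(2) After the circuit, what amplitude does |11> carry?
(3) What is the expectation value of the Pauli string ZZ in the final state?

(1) The probability of measuring |01> is 0.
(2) The amplitude on |11> is sqrt(2)*I/2.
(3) The observable ZZ averages to 1.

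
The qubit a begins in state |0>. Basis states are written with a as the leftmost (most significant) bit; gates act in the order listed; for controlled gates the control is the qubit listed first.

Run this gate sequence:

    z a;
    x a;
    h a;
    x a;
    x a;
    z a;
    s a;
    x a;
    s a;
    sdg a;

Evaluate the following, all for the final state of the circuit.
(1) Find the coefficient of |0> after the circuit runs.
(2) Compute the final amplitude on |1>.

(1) The final state's coefficient on |0> equals sqrt(2)*I/2.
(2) The amplitude on |1> is sqrt(2)/2.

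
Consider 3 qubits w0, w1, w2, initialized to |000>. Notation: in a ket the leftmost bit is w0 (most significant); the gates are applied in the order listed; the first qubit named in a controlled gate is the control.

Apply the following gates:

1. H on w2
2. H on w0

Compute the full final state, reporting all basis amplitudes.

After the circuit, the state carries amplitude 1/2 on |000>, 1/2 on |001>, 0 on |010>, 0 on |011>, 1/2 on |100>, 1/2 on |101>, 0 on |110>, 0 on |111>.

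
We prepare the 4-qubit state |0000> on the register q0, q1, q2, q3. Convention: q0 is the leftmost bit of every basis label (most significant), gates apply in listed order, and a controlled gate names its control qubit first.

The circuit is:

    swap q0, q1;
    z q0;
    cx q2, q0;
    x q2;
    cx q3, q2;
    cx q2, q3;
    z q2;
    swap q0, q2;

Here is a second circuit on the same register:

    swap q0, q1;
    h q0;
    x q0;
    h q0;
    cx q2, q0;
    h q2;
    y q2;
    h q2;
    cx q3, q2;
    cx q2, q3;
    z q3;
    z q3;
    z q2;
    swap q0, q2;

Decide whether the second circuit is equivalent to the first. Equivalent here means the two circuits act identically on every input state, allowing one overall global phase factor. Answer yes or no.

No, they are not equivalent — no single phase factor reconciles the two unitaries.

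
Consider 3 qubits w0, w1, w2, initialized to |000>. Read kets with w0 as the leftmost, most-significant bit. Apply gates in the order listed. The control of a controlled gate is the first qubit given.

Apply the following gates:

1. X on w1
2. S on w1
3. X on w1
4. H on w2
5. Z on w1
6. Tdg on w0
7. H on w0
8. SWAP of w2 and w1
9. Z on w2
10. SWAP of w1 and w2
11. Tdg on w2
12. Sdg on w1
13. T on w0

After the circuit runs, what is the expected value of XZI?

The expectation value of XZI is sqrt(2)/2.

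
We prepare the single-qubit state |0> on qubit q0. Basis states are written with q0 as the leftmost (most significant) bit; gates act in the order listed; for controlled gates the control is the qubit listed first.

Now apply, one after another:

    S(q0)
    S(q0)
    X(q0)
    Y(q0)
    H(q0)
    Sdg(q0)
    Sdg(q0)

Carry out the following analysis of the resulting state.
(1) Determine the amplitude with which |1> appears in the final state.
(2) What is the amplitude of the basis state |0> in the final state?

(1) The final state's coefficient on |1> equals sqrt(2)*I/2.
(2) The amplitude on |0> is -sqrt(2)*I/2.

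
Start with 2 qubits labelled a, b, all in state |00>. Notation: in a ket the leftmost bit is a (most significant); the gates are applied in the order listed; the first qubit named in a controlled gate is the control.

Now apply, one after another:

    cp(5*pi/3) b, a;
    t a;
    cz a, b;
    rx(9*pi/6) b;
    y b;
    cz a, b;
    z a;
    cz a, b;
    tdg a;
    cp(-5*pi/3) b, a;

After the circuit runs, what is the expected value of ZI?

The observable ZI averages to 1.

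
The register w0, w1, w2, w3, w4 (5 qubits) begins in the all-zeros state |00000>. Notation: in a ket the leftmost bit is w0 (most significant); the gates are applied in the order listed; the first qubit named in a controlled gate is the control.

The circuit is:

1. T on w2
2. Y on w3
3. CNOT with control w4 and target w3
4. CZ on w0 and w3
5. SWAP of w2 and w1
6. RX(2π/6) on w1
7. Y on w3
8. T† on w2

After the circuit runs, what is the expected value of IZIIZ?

The expectation value of IZIIZ is 1/2.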